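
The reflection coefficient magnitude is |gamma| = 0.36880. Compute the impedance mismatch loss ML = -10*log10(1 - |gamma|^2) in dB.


ML = -10 * log10(1 - 0.36880^2) = -10 * log10(0.86398656) = 0.6349 dB

0.6349 dB


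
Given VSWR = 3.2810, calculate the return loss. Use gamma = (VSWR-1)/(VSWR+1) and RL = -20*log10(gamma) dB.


gamma = (3.2810 - 1) / (3.2810 + 1) = 0.5328194
RL = -20 * log10(0.5328194) = 5.468 dB

5.468 dB


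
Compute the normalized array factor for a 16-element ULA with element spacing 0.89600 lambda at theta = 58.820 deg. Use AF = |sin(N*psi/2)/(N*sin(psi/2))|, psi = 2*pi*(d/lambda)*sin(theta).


psi = 2*pi*0.89600*sin(58.820 deg) = 4.816491 rad
AF = |sin(16*4.816491/2) / (16*sin(4.816491/2))| = 0.06908

0.06908


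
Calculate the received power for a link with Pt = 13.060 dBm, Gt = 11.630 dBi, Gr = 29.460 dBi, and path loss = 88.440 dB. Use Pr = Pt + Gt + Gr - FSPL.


Pr = 13.060 + 11.630 + 29.460 - 88.440 = -34.29 dBm

-34.29 dBm


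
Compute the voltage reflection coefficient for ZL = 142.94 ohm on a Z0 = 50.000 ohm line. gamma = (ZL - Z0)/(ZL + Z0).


gamma = (142.94 - 50.000) / (142.94 + 50.000) = 0.4817

0.4817


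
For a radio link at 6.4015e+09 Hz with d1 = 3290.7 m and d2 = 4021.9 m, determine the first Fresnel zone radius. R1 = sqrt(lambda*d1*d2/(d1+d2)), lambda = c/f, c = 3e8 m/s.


lambda = c / f = 3.0000e+08 / 6.4015e+09 = 0.04686402 m
R1 = sqrt(0.04686402 * 3290.7 * 4021.9 / (3290.7 + 4021.9)) = 9.210 m

9.210 m


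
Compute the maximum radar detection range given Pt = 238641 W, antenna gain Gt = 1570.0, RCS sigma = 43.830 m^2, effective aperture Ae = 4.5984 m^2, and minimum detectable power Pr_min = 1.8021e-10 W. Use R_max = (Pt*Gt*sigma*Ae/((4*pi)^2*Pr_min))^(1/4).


R^4 = 238641*1570.0*43.830*4.5984 / ((4*pi)^2 * 1.8021e-10) = 2.653532e+18
R_max = 2.653532e+18^0.25 = 40360 m

40360 m


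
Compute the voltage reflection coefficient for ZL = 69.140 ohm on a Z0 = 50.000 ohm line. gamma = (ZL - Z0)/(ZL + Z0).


gamma = (69.140 - 50.000) / (69.140 + 50.000) = 0.1607

0.1607


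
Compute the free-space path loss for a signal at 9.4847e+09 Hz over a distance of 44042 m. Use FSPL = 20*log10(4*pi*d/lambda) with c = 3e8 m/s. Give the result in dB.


lambda = c / f = 3.0000e+08 / 9.4847e+09 = 0.03162989 m
FSPL = 20 * log10(4*pi*44042/0.03162989) = 144.9 dB

144.9 dB


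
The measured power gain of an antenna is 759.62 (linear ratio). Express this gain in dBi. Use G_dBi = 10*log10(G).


G_dBi = 10 * log10(759.62) = 28.81 dBi

28.81 dBi


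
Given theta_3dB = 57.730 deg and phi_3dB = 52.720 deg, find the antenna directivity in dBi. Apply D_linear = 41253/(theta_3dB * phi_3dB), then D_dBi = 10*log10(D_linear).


D_linear = 41253 / (57.730 * 52.720) = 13.55435
D_dBi = 10 * log10(13.55435) = 11.32 dBi

11.32 dBi


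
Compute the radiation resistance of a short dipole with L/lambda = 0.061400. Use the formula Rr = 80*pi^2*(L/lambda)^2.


Rr = 80 * pi^2 * (0.061400)^2 = 80 * 9.869604 * 3.769960e-03 = 2.977 ohm

2.977 ohm


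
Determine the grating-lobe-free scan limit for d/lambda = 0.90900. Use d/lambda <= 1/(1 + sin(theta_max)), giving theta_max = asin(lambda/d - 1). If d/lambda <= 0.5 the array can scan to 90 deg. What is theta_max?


lambda/d - 1 = 1/0.90900 - 1 = 0.1001100
theta_max = asin(0.1001100) = 5.746 deg

5.746 deg


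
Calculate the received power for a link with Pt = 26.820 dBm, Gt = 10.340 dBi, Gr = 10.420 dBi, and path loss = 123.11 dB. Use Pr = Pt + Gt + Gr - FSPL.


Pr = 26.820 + 10.340 + 10.420 - 123.11 = -75.53 dBm

-75.53 dBm


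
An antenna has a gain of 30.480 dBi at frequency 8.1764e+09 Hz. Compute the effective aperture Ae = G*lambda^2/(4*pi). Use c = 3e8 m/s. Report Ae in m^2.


lambda = c / f = 3.0000e+08 / 8.1764e+09 = 0.03669096 m
G_linear = 10^(30.480/10) = 1116.863
Ae = G_linear * lambda^2 / (4*pi) = 1116.863 * 0.03669096^2 / (4*pi) = 0.1196 m^2

0.1196 m^2


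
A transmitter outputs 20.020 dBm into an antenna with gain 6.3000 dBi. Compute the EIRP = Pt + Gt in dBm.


EIRP = Pt + Gt = 20.020 + 6.3000 = 26.32 dBm

26.32 dBm


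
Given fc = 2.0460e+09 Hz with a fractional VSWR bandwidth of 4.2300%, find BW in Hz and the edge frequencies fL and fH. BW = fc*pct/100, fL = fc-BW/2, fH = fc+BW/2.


BW = 2.0460e+09 * 4.2300/100 = 8.654580e+07 Hz
fL = 2.0460e+09 - 8.654580e+07/2 = 2.003e+09 Hz
fH = 2.0460e+09 + 8.654580e+07/2 = 2.089e+09 Hz

BW=8.655e+07 Hz, fL=2.003e+09 Hz, fH=2.089e+09 Hz


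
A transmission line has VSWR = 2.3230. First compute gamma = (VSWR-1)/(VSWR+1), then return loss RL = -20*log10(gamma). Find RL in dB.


gamma = (2.3230 - 1) / (2.3230 + 1) = 0.3981342
RL = -20 * log10(0.3981342) = 7.999 dB

7.999 dB


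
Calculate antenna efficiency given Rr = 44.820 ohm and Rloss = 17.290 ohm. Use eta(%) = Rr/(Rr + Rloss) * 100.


eta = 44.820 / (44.820 + 17.290) * 100 = 72.16%

72.16%


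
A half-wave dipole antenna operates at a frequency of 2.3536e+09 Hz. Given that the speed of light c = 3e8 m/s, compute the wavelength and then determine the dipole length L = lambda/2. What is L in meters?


lambda = c / f = 3.0000e+08 / 2.3536e+09 = 0.1274643 m
L = lambda / 2 = 0.1274643 / 2 = 0.06373 m

0.06373 m


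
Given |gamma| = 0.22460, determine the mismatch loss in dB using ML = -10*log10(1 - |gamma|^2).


ML = -10 * log10(1 - 0.22460^2) = -10 * log10(0.94955484) = 0.2248 dB

0.2248 dB


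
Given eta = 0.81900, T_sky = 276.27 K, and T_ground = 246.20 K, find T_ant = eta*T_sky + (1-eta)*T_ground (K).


T_ant = 0.81900 * 276.27 + (1 - 0.81900) * 246.20 = 270.8 K

270.8 K


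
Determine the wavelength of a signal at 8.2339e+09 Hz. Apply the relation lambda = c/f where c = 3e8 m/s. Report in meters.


lambda = c / f = 3.0000e+08 / 8.2339e+09 = 0.03643 m

0.03643 m


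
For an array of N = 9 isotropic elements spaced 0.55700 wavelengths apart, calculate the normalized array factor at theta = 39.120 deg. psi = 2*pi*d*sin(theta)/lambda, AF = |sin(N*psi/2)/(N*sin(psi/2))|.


psi = 2*pi*0.55700*sin(39.120 deg) = 2.208146 rad
AF = |sin(9*2.208146/2) / (9*sin(2.208146/2))| = 0.06094

0.06094


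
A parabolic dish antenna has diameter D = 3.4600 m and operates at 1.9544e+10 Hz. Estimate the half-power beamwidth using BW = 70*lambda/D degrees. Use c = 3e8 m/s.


lambda = c / f = 3.0000e+08 / 1.9544e+10 = 0.01534998 m
BW = 70 * 0.01534998 / 3.4600 = 0.3105 deg

0.3105 deg


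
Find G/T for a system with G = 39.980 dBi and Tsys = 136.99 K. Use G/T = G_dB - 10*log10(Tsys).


G/T = 39.980 - 10*log10(136.99) = 39.980 - 21.36689 = 18.61 dB/K

18.61 dB/K


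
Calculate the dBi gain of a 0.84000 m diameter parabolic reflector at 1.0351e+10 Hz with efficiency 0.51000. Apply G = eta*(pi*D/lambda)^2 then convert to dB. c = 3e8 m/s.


lambda = c / f = 3.0000e+08 / 1.0351e+10 = 0.02898271 m
G_linear = 0.51000 * (pi * 0.84000 / 0.02898271)^2 = 4228.151
G_dBi = 10 * log10(4228.151) = 36.26 dBi

36.26 dBi


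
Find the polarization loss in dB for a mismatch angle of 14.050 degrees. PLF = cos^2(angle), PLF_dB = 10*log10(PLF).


PLF_linear = cos^2(14.050 deg) = 0.9410634
PLF_dB = 10 * log10(0.9410634) = -0.2638 dB

-0.2638 dB


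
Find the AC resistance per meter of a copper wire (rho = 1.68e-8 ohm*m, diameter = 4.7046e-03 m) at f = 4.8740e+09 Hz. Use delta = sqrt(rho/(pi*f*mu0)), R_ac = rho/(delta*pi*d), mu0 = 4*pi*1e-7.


delta = sqrt(1.68e-8 / (pi * 4.8740e+09 * 4*pi*1e-7)) = 9.343982e-07 m
R_ac = 1.68e-8 / (9.343982e-07 * pi * 4.7046e-03) = 1.216 ohm/m

1.216 ohm/m


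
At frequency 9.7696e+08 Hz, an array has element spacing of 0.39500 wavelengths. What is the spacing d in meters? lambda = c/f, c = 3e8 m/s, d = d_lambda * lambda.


lambda = c / f = 3.0000e+08 / 9.7696e+08 = 0.3070750 m
d = 0.39500 * 0.3070750 = 0.1213 m

0.1213 m


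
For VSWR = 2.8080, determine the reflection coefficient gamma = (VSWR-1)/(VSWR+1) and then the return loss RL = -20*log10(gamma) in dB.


gamma = (2.8080 - 1) / (2.8080 + 1) = 0.4747899
RL = -20 * log10(0.4747899) = 6.470 dB

6.470 dB


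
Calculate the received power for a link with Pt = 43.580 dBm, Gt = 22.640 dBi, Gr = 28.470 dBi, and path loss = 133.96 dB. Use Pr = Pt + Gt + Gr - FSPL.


Pr = 43.580 + 22.640 + 28.470 - 133.96 = -39.27 dBm

-39.27 dBm


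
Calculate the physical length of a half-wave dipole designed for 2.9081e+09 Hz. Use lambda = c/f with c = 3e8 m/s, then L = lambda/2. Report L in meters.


lambda = c / f = 3.0000e+08 / 2.9081e+09 = 0.1031601 m
L = lambda / 2 = 0.1031601 / 2 = 0.05158 m

0.05158 m


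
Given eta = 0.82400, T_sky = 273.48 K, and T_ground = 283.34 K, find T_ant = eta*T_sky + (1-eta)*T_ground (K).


T_ant = 0.82400 * 273.48 + (1 - 0.82400) * 283.34 = 275.2 K

275.2 K


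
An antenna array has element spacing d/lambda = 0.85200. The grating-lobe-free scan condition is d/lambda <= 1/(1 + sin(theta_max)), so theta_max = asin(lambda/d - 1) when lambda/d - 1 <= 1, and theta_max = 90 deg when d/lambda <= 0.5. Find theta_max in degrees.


lambda/d - 1 = 1/0.85200 - 1 = 0.1737089
theta_max = asin(0.1737089) = 10.00 deg

10.00 deg


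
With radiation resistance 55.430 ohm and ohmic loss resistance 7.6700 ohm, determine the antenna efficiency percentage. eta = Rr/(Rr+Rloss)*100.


eta = 55.430 / (55.430 + 7.6700) * 100 = 87.84%

87.84%


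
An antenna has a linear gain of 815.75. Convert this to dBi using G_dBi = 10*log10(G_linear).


G_dBi = 10 * log10(815.75) = 29.12 dBi

29.12 dBi


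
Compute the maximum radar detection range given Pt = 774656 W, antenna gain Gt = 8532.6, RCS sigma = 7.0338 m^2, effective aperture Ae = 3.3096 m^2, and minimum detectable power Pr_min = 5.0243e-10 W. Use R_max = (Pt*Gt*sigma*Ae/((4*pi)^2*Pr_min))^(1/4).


R^4 = 774656*8532.6*7.0338*3.3096 / ((4*pi)^2 * 5.0243e-10) = 1.939369e+18
R_max = 1.939369e+18^0.25 = 37318 m

37318 m


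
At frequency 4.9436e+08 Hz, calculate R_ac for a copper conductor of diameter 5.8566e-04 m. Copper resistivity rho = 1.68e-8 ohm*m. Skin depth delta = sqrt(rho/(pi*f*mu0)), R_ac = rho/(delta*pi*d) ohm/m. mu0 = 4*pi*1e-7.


delta = sqrt(1.68e-8 / (pi * 4.9436e+08 * 4*pi*1e-7)) = 2.933953e-06 m
R_ac = 1.68e-8 / (2.933953e-06 * pi * 5.8566e-04) = 3.112 ohm/m

3.112 ohm/m


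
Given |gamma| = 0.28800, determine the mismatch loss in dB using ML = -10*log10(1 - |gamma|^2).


ML = -10 * log10(1 - 0.28800^2) = -10 * log10(0.917056) = 0.3760 dB

0.3760 dB


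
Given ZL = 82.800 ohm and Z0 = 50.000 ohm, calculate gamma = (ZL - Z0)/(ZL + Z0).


gamma = (82.800 - 50.000) / (82.800 + 50.000) = 0.2470

0.2470


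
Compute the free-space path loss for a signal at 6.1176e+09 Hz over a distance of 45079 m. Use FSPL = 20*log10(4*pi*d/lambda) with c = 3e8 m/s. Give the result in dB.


lambda = c / f = 3.0000e+08 / 6.1176e+09 = 0.04903884 m
FSPL = 20 * log10(4*pi*45079/0.04903884) = 141.3 dB

141.3 dB


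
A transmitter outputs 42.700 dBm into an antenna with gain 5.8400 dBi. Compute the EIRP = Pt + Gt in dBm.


EIRP = Pt + Gt = 42.700 + 5.8400 = 48.54 dBm

48.54 dBm


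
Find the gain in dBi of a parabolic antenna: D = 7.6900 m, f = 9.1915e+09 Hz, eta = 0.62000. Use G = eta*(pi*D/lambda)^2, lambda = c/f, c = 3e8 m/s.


lambda = c / f = 3.0000e+08 / 9.1915e+09 = 0.03263885 m
G_linear = 0.62000 * (pi * 7.6900 / 0.03263885)^2 = 339683.5
G_dBi = 10 * log10(339683.5) = 55.31 dBi

55.31 dBi


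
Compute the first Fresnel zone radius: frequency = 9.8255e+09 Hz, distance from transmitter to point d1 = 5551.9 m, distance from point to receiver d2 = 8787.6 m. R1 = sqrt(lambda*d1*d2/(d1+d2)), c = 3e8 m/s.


lambda = c / f = 3.0000e+08 / 9.8255e+09 = 0.03053280 m
R1 = sqrt(0.03053280 * 5551.9 * 8787.6 / (5551.9 + 8787.6)) = 10.19 m

10.19 m


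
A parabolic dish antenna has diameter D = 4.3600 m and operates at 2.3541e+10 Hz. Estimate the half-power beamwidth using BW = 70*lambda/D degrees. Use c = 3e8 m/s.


lambda = c / f = 3.0000e+08 / 2.3541e+10 = 0.01274372 m
BW = 70 * 0.01274372 / 4.3600 = 0.2046 deg

0.2046 deg


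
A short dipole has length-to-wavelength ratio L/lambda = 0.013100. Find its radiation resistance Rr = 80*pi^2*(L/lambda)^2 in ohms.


Rr = 80 * pi^2 * (0.013100)^2 = 80 * 9.869604 * 1.716100e-04 = 0.1355 ohm

0.1355 ohm


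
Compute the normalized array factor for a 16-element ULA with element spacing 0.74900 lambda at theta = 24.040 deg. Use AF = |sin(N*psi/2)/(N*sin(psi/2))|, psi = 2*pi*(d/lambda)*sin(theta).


psi = 2*pi*0.74900*sin(24.040 deg) = 1.917147 rad
AF = |sin(16*1.917147/2) / (16*sin(1.917147/2))| = 0.02767

0.02767


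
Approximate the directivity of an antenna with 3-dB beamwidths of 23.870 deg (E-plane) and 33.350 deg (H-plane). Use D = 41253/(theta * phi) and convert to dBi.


D_linear = 41253 / (23.870 * 33.350) = 51.82118
D_dBi = 10 * log10(51.82118) = 17.15 dBi

17.15 dBi


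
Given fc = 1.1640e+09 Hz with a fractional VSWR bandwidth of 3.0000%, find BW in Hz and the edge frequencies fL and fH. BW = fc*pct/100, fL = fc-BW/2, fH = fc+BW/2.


BW = 1.1640e+09 * 3.0000/100 = 3.492000e+07 Hz
fL = 1.1640e+09 - 3.492000e+07/2 = 1.147e+09 Hz
fH = 1.1640e+09 + 3.492000e+07/2 = 1.181e+09 Hz

BW=3.492e+07 Hz, fL=1.147e+09 Hz, fH=1.181e+09 Hz


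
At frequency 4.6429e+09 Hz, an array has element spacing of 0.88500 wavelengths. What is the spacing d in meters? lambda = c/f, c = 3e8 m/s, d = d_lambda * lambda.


lambda = c / f = 3.0000e+08 / 4.6429e+09 = 0.06461479 m
d = 0.88500 * 0.06461479 = 0.05718 m

0.05718 m


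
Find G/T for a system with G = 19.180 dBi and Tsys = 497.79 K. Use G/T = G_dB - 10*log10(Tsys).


G/T = 19.180 - 10*log10(497.79) = 19.180 - 26.97046 = -7.790 dB/K

-7.790 dB/K


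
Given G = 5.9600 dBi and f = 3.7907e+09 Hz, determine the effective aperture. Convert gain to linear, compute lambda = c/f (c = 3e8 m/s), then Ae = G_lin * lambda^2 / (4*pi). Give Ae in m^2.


lambda = c / f = 3.0000e+08 / 3.7907e+09 = 0.07914106 m
G_linear = 10^(5.9600/10) = 3.944573
Ae = G_linear * lambda^2 / (4*pi) = 3.944573 * 0.07914106^2 / (4*pi) = 1.966e-03 m^2

1.966e-03 m^2


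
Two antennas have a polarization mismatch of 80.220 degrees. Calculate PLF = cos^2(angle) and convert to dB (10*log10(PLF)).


PLF_linear = cos^2(80.220 deg) = 0.02885429
PLF_dB = 10 * log10(0.02885429) = -15.40 dB

-15.40 dB


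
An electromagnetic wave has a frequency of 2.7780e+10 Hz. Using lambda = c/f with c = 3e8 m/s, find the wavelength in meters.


lambda = c / f = 3.0000e+08 / 2.7780e+10 = 0.01080 m

0.01080 m


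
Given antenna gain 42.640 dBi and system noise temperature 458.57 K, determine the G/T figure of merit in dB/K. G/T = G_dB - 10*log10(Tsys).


G/T = 42.640 - 10*log10(458.57) = 42.640 - 26.61406 = 16.03 dB/K

16.03 dB/K


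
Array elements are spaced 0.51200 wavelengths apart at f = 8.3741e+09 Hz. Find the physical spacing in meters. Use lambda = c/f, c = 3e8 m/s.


lambda = c / f = 3.0000e+08 / 8.3741e+09 = 0.03582475 m
d = 0.51200 * 0.03582475 = 0.01834 m

0.01834 m


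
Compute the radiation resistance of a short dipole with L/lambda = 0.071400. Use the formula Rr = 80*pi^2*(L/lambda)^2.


Rr = 80 * pi^2 * (0.071400)^2 = 80 * 9.869604 * 5.097960e-03 = 4.025 ohm

4.025 ohm


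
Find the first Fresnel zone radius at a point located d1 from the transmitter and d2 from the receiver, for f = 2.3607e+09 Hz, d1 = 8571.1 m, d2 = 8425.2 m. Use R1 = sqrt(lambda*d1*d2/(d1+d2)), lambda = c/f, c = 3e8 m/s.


lambda = c / f = 3.0000e+08 / 2.3607e+09 = 0.1270810 m
R1 = sqrt(0.1270810 * 8571.1 * 8425.2 / (8571.1 + 8425.2)) = 23.24 m

23.24 m


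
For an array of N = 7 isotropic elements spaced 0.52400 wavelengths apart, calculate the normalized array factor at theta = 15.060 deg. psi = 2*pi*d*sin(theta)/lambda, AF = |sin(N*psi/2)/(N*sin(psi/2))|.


psi = 2*pi*0.52400*sin(15.060 deg) = 0.8554628 rad
AF = |sin(7*0.8554628/2) / (7*sin(0.8554628/2))| = 0.05060

0.05060


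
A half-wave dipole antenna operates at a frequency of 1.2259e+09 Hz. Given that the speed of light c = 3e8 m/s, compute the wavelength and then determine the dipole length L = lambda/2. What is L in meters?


lambda = c / f = 3.0000e+08 / 1.2259e+09 = 0.2447182 m
L = lambda / 2 = 0.2447182 / 2 = 0.1224 m

0.1224 m


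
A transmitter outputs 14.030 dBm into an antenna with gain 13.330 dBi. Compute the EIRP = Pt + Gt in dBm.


EIRP = Pt + Gt = 14.030 + 13.330 = 27.36 dBm

27.36 dBm


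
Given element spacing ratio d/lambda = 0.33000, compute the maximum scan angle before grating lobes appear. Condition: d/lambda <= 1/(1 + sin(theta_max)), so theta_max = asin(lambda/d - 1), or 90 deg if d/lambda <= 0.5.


lambda/d - 1 = 1/0.33000 - 1 = 2.030303 >= 1
d/lambda <= 0.5, so the array can scan to endfire without grating lobes: theta_max = 90 deg

90 deg


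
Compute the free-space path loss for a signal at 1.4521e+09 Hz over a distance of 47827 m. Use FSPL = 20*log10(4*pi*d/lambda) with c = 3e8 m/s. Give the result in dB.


lambda = c / f = 3.0000e+08 / 1.4521e+09 = 0.2065973 m
FSPL = 20 * log10(4*pi*47827/0.2065973) = 129.3 dB

129.3 dB


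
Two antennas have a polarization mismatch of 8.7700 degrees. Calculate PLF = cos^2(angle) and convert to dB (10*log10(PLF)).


PLF_linear = cos^2(8.7700 deg) = 0.9767534
PLF_dB = 10 * log10(0.9767534) = -0.1022 dB

-0.1022 dB


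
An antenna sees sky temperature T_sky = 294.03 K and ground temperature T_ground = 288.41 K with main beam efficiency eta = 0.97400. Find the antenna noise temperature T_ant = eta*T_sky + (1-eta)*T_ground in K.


T_ant = 0.97400 * 294.03 + (1 - 0.97400) * 288.41 = 293.9 K

293.9 K


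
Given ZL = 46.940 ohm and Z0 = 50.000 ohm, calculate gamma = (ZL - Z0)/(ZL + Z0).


gamma = (46.940 - 50.000) / (46.940 + 50.000) = -0.03157

-0.03157


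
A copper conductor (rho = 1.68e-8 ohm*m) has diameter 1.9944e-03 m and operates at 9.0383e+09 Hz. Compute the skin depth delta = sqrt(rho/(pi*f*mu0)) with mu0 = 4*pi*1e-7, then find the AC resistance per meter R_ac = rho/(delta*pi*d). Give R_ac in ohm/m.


delta = sqrt(1.68e-8 / (pi * 9.0383e+09 * 4*pi*1e-7)) = 6.861695e-07 m
R_ac = 1.68e-8 / (6.861695e-07 * pi * 1.9944e-03) = 3.908 ohm/m

3.908 ohm/m


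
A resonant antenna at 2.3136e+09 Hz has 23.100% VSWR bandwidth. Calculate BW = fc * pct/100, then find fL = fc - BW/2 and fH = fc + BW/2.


BW = 2.3136e+09 * 23.100/100 = 5.344416e+08 Hz
fL = 2.3136e+09 - 5.344416e+08/2 = 2.046e+09 Hz
fH = 2.3136e+09 + 5.344416e+08/2 = 2.581e+09 Hz

BW=5.344e+08 Hz, fL=2.046e+09 Hz, fH=2.581e+09 Hz


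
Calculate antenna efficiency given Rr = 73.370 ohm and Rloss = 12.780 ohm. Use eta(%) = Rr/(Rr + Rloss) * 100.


eta = 73.370 / (73.370 + 12.780) * 100 = 85.17%

85.17%


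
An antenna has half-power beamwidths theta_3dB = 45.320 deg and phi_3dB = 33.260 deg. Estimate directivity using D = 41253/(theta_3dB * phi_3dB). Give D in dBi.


D_linear = 41253 / (45.320 * 33.260) = 27.36802
D_dBi = 10 * log10(27.36802) = 14.37 dBi

14.37 dBi


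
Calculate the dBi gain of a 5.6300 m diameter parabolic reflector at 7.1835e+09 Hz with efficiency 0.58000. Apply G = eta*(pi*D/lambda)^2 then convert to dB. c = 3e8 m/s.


lambda = c / f = 3.0000e+08 / 7.1835e+09 = 0.04176237 m
G_linear = 0.58000 * (pi * 5.6300 / 0.04176237)^2 = 104033.8
G_dBi = 10 * log10(104033.8) = 50.17 dBi

50.17 dBi


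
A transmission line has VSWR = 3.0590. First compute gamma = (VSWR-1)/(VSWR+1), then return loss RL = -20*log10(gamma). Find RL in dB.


gamma = (3.0590 - 1) / (3.0590 + 1) = 0.5072678
RL = -20 * log10(0.5072678) = 5.895 dB

5.895 dB


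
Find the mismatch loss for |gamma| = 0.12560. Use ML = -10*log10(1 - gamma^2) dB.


ML = -10 * log10(1 - 0.12560^2) = -10 * log10(0.98422464) = 0.06906 dB

0.06906 dB


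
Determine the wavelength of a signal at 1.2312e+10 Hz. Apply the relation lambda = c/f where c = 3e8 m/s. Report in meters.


lambda = c / f = 3.0000e+08 / 1.2312e+10 = 0.02437 m

0.02437 m


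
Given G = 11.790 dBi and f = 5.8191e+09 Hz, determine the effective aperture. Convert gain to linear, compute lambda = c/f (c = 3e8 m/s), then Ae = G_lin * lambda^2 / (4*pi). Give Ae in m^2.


lambda = c / f = 3.0000e+08 / 5.8191e+09 = 0.05155436 m
G_linear = 10^(11.790/10) = 15.10080
Ae = G_linear * lambda^2 / (4*pi) = 15.10080 * 0.05155436^2 / (4*pi) = 3.194e-03 m^2

3.194e-03 m^2


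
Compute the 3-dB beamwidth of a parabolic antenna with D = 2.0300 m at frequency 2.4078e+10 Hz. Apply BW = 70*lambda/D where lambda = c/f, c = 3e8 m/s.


lambda = c / f = 3.0000e+08 / 2.4078e+10 = 0.01245951 m
BW = 70 * 0.01245951 / 2.0300 = 0.4296 deg

0.4296 deg


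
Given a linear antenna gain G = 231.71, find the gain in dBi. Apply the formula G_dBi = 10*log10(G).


G_dBi = 10 * log10(231.71) = 23.65 dBi

23.65 dBi


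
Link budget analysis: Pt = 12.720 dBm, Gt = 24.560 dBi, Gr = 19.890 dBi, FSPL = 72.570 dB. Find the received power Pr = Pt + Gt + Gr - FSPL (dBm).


Pr = 12.720 + 24.560 + 19.890 - 72.570 = -15.40 dBm

-15.40 dBm


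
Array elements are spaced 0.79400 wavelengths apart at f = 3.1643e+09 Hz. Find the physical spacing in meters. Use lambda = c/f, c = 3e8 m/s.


lambda = c / f = 3.0000e+08 / 3.1643e+09 = 0.09480770 m
d = 0.79400 * 0.09480770 = 0.07528 m

0.07528 m


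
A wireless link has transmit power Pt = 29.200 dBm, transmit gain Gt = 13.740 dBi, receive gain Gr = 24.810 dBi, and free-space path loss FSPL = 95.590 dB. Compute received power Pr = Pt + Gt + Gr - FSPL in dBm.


Pr = 29.200 + 13.740 + 24.810 - 95.590 = -27.84 dBm

-27.84 dBm


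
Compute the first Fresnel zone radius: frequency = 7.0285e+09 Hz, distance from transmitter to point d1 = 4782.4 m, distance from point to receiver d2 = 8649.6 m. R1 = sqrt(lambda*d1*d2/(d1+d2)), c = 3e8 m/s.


lambda = c / f = 3.0000e+08 / 7.0285e+09 = 0.04268336 m
R1 = sqrt(0.04268336 * 4782.4 * 8649.6 / (4782.4 + 8649.6)) = 11.47 m

11.47 m


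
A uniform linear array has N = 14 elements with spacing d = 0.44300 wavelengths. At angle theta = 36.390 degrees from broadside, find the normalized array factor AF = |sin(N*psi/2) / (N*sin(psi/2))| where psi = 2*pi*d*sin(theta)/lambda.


psi = 2*pi*0.44300*sin(36.390 deg) = 1.651361 rad
AF = |sin(14*1.651361/2) / (14*sin(1.651361/2))| = 0.08213

0.08213


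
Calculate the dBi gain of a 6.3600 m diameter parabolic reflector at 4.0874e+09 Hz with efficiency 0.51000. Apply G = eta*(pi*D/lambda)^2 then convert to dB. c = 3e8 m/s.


lambda = c / f = 3.0000e+08 / 4.0874e+09 = 0.07339629 m
G_linear = 0.51000 * (pi * 6.3600 / 0.07339629)^2 = 37795.14
G_dBi = 10 * log10(37795.14) = 45.77 dBi

45.77 dBi


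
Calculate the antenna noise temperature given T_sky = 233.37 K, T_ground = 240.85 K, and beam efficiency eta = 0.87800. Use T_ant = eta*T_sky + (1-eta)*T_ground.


T_ant = 0.87800 * 233.37 + (1 - 0.87800) * 240.85 = 234.3 K

234.3 K


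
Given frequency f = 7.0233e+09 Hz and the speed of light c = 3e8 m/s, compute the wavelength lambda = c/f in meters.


lambda = c / f = 3.0000e+08 / 7.0233e+09 = 0.04271 m

0.04271 m


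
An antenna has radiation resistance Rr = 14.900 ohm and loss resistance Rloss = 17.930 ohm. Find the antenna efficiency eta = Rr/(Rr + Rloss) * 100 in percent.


eta = 14.900 / (14.900 + 17.930) * 100 = 45.39%

45.39%


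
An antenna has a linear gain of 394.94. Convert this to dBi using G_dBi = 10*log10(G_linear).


G_dBi = 10 * log10(394.94) = 25.97 dBi

25.97 dBi


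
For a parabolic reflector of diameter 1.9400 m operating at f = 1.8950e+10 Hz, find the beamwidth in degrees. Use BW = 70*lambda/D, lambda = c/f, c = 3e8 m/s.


lambda = c / f = 3.0000e+08 / 1.8950e+10 = 0.01583113 m
BW = 70 * 0.01583113 / 1.9400 = 0.5712 deg

0.5712 deg


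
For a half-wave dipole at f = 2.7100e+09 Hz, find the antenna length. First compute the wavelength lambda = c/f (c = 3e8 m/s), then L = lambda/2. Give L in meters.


lambda = c / f = 3.0000e+08 / 2.7100e+09 = 0.1107011 m
L = lambda / 2 = 0.1107011 / 2 = 0.05535 m

0.05535 m


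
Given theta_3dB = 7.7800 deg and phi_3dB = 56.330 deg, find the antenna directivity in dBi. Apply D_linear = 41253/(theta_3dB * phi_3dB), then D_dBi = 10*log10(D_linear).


D_linear = 41253 / (7.7800 * 56.330) = 94.13176
D_dBi = 10 * log10(94.13176) = 19.74 dBi

19.74 dBi


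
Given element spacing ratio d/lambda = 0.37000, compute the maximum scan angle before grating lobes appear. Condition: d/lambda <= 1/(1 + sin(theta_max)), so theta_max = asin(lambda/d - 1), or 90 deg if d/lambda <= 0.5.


lambda/d - 1 = 1/0.37000 - 1 = 1.702703 >= 1
d/lambda <= 0.5, so the array can scan to endfire without grating lobes: theta_max = 90 deg

90 deg


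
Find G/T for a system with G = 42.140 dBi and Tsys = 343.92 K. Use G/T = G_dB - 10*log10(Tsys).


G/T = 42.140 - 10*log10(343.92) = 42.140 - 25.36457 = 16.78 dB/K

16.78 dB/K


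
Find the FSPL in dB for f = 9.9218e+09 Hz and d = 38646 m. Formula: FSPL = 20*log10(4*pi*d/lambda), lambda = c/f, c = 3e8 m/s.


lambda = c / f = 3.0000e+08 / 9.9218e+09 = 0.03023645 m
FSPL = 20 * log10(4*pi*38646/0.03023645) = 144.1 dB

144.1 dB


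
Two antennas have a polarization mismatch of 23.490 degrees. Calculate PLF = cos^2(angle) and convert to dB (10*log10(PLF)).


PLF_linear = cos^2(23.490 deg) = 0.8411268
PLF_dB = 10 * log10(0.8411268) = -0.7514 dB

-0.7514 dB


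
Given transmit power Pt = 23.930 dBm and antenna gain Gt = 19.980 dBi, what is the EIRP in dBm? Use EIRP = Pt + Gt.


EIRP = Pt + Gt = 23.930 + 19.980 = 43.91 dBm

43.91 dBm


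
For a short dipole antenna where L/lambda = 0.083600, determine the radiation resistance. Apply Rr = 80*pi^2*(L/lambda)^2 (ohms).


Rr = 80 * pi^2 * (0.083600)^2 = 80 * 9.869604 * 6.988960e-03 = 5.518 ohm

5.518 ohm


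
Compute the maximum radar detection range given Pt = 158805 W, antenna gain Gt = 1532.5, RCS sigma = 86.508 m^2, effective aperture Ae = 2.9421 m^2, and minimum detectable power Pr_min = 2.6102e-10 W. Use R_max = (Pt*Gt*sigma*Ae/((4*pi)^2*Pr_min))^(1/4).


R^4 = 158805*1532.5*86.508*2.9421 / ((4*pi)^2 * 2.6102e-10) = 1.502743e+18
R_max = 1.502743e+18^0.25 = 35012 m

35012 m


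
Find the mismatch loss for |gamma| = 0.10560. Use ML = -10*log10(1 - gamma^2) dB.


ML = -10 * log10(1 - 0.10560^2) = -10 * log10(0.98884864) = 0.04870 dB

0.04870 dB


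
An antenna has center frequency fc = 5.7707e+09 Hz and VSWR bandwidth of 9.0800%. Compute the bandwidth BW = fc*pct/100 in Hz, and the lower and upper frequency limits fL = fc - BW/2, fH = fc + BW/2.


BW = 5.7707e+09 * 9.0800/100 = 5.239796e+08 Hz
fL = 5.7707e+09 - 5.239796e+08/2 = 5.509e+09 Hz
fH = 5.7707e+09 + 5.239796e+08/2 = 6.033e+09 Hz

BW=5.240e+08 Hz, fL=5.509e+09 Hz, fH=6.033e+09 Hz


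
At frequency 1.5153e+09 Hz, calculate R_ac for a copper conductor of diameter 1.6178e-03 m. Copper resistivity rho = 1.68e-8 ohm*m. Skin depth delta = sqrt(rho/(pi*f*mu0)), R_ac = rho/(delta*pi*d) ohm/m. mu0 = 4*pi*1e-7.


delta = sqrt(1.68e-8 / (pi * 1.5153e+09 * 4*pi*1e-7)) = 1.675813e-06 m
R_ac = 1.68e-8 / (1.675813e-06 * pi * 1.6178e-03) = 1.972 ohm/m

1.972 ohm/m


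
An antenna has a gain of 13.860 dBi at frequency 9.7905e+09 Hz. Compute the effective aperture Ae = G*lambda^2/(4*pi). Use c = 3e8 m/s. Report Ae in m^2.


lambda = c / f = 3.0000e+08 / 9.7905e+09 = 0.03064195 m
G_linear = 10^(13.860/10) = 24.32204
Ae = G_linear * lambda^2 / (4*pi) = 24.32204 * 0.03064195^2 / (4*pi) = 1.817e-03 m^2

1.817e-03 m^2


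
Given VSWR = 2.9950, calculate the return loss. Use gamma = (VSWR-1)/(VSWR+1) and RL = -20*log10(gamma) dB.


gamma = (2.9950 - 1) / (2.9950 + 1) = 0.4993742
RL = -20 * log10(0.4993742) = 6.031 dB

6.031 dB


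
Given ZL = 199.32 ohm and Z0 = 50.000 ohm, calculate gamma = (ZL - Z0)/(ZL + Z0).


gamma = (199.32 - 50.000) / (199.32 + 50.000) = 0.5989

0.5989


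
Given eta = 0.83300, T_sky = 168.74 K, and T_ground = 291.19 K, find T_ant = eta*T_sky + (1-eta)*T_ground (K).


T_ant = 0.83300 * 168.74 + (1 - 0.83300) * 291.19 = 189.2 K

189.2 K


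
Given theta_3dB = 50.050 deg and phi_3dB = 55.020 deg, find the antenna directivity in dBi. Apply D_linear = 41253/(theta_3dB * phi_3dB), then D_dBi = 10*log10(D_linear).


D_linear = 41253 / (50.050 * 55.020) = 14.98066
D_dBi = 10 * log10(14.98066) = 11.76 dBi

11.76 dBi


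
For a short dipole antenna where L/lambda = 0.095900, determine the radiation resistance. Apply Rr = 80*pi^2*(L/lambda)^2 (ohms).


Rr = 80 * pi^2 * (0.095900)^2 = 80 * 9.869604 * 9.196810e-03 = 7.262 ohm

7.262 ohm


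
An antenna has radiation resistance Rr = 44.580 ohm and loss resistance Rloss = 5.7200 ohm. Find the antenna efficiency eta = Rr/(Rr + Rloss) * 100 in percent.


eta = 44.580 / (44.580 + 5.7200) * 100 = 88.63%

88.63%


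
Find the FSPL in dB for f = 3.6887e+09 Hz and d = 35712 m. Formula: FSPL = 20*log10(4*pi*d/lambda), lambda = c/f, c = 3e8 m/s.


lambda = c / f = 3.0000e+08 / 3.6887e+09 = 0.08132947 m
FSPL = 20 * log10(4*pi*35712/0.08132947) = 134.8 dB

134.8 dB


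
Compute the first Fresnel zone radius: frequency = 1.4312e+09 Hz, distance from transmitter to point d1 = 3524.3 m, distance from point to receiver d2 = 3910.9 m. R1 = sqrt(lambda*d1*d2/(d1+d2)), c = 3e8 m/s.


lambda = c / f = 3.0000e+08 / 1.4312e+09 = 0.2096143 m
R1 = sqrt(0.2096143 * 3524.3 * 3910.9 / (3524.3 + 3910.9)) = 19.71 m

19.71 m


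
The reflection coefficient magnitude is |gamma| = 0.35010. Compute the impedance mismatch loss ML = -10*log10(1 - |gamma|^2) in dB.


ML = -10 * log10(1 - 0.35010^2) = -10 * log10(0.87742999) = 0.5679 dB

0.5679 dB


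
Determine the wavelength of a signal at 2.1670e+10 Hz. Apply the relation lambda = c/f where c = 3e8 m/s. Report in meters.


lambda = c / f = 3.0000e+08 / 2.1670e+10 = 0.01384 m

0.01384 m


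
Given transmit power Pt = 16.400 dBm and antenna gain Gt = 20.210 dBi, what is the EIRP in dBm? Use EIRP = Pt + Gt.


EIRP = Pt + Gt = 16.400 + 20.210 = 36.61 dBm

36.61 dBm


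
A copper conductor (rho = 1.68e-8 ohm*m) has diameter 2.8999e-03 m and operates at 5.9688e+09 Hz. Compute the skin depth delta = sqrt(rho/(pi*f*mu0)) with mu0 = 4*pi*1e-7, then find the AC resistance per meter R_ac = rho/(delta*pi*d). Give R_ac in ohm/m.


delta = sqrt(1.68e-8 / (pi * 5.9688e+09 * 4*pi*1e-7)) = 8.443670e-07 m
R_ac = 1.68e-8 / (8.443670e-07 * pi * 2.8999e-03) = 2.184 ohm/m

2.184 ohm/m


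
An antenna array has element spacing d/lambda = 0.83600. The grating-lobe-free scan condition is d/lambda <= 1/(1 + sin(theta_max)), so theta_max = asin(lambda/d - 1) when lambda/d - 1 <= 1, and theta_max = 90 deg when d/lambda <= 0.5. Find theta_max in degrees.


lambda/d - 1 = 1/0.83600 - 1 = 0.1961722
theta_max = asin(0.1961722) = 11.31 deg

11.31 deg


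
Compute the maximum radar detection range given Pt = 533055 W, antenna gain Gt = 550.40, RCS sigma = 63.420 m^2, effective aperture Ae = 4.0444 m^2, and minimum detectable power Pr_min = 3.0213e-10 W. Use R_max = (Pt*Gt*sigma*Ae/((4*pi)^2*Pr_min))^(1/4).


R^4 = 533055*550.40*63.420*4.0444 / ((4*pi)^2 * 3.0213e-10) = 1.577311e+18
R_max = 1.577311e+18^0.25 = 35439 m

35439 m


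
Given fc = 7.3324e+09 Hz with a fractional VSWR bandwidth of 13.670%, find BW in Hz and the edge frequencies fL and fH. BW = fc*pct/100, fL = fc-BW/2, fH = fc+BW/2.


BW = 7.3324e+09 * 13.670/100 = 1.002339e+09 Hz
fL = 7.3324e+09 - 1.002339e+09/2 = 6.831e+09 Hz
fH = 7.3324e+09 + 1.002339e+09/2 = 7.834e+09 Hz

BW=1.002e+09 Hz, fL=6.831e+09 Hz, fH=7.834e+09 Hz


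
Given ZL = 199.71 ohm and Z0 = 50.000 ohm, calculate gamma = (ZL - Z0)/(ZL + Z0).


gamma = (199.71 - 50.000) / (199.71 + 50.000) = 0.5995

0.5995


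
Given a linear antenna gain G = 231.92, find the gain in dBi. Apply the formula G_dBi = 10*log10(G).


G_dBi = 10 * log10(231.92) = 23.65 dBi

23.65 dBi


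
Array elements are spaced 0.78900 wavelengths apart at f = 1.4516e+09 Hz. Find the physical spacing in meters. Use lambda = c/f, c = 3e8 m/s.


lambda = c / f = 3.0000e+08 / 1.4516e+09 = 0.2066685 m
d = 0.78900 * 0.2066685 = 0.1631 m

0.1631 m


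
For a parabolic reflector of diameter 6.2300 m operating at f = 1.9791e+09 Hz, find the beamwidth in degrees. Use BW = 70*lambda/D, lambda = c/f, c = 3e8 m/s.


lambda = c / f = 3.0000e+08 / 1.9791e+09 = 0.1515841 m
BW = 70 * 0.1515841 / 6.2300 = 1.703 deg

1.703 deg


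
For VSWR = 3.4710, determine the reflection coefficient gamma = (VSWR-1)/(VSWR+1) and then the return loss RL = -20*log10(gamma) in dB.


gamma = (3.4710 - 1) / (3.4710 + 1) = 0.5526728
RL = -20 * log10(0.5526728) = 5.151 dB

5.151 dB


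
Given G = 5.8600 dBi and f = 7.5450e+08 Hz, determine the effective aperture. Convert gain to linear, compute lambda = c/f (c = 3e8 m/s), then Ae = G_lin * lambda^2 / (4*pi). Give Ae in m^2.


lambda = c / f = 3.0000e+08 / 7.5450e+08 = 0.3976143 m
G_linear = 10^(5.8600/10) = 3.854784
Ae = G_linear * lambda^2 / (4*pi) = 3.854784 * 0.3976143^2 / (4*pi) = 0.04850 m^2

0.04850 m^2


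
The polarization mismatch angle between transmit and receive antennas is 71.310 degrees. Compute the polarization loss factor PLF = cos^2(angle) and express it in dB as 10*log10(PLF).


PLF_linear = cos^2(71.310 deg) = 0.1026867
PLF_dB = 10 * log10(0.1026867) = -9.885 dB

-9.885 dB


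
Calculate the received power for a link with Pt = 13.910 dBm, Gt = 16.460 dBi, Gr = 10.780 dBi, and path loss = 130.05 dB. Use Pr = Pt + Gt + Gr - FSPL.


Pr = 13.910 + 16.460 + 10.780 - 130.05 = -88.90 dBm

-88.90 dBm


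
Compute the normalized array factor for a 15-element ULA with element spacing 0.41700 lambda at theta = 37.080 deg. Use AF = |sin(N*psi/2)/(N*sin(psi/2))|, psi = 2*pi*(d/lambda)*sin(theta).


psi = 2*pi*0.41700*sin(37.080 deg) = 1.579729 rad
AF = |sin(15*1.579729/2) / (15*sin(1.579729/2))| = 0.06178

0.06178


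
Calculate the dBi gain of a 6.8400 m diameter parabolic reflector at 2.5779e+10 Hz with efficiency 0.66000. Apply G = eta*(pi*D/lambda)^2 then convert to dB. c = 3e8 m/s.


lambda = c / f = 3.0000e+08 / 2.5779e+10 = 0.01163738 m
G_linear = 0.66000 * (pi * 6.8400 / 0.01163738)^2 = 2.250326e+06
G_dBi = 10 * log10(2.250326e+06) = 63.52 dBi

63.52 dBi


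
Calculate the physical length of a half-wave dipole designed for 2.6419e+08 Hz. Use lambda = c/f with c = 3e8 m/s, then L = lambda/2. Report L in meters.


lambda = c / f = 3.0000e+08 / 2.6419e+08 = 1.135546 m
L = lambda / 2 = 1.135546 / 2 = 0.5678 m

0.5678 m


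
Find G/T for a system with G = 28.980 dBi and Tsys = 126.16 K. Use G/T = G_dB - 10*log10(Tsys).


G/T = 28.980 - 10*log10(126.16) = 28.980 - 21.00922 = 7.971 dB/K

7.971 dB/K


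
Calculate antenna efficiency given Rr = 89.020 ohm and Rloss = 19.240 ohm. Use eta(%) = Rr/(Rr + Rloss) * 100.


eta = 89.020 / (89.020 + 19.240) * 100 = 82.23%

82.23%


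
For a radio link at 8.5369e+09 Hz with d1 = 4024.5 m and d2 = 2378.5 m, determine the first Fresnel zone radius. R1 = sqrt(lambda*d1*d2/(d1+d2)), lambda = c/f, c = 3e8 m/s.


lambda = c / f = 3.0000e+08 / 8.5369e+09 = 0.03514156 m
R1 = sqrt(0.03514156 * 4024.5 * 2378.5 / (4024.5 + 2378.5)) = 7.248 m

7.248 m


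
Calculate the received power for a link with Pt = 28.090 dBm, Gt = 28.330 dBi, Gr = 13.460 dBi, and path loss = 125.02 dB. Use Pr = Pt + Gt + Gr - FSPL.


Pr = 28.090 + 28.330 + 13.460 - 125.02 = -55.14 dBm

-55.14 dBm


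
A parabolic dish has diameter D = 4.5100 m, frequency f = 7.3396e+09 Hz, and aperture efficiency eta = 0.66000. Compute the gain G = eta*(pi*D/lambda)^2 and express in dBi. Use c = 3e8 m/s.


lambda = c / f = 3.0000e+08 / 7.3396e+09 = 0.04087416 m
G_linear = 0.66000 * (pi * 4.5100 / 0.04087416)^2 = 79304.73
G_dBi = 10 * log10(79304.73) = 48.99 dBi

48.99 dBi


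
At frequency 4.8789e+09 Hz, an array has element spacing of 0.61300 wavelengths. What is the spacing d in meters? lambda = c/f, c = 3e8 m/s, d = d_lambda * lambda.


lambda = c / f = 3.0000e+08 / 4.8789e+09 = 0.06148927 m
d = 0.61300 * 0.06148927 = 0.03769 m

0.03769 m


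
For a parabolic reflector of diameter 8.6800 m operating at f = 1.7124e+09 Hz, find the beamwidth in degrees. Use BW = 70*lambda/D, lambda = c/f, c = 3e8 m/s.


lambda = c / f = 3.0000e+08 / 1.7124e+09 = 0.1751927 m
BW = 70 * 0.1751927 / 8.6800 = 1.413 deg

1.413 deg


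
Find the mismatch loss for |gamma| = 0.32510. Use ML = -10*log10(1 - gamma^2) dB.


ML = -10 * log10(1 - 0.32510^2) = -10 * log10(0.89430999) = 0.4851 dB

0.4851 dB


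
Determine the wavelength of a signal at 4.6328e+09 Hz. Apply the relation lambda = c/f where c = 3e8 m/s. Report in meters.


lambda = c / f = 3.0000e+08 / 4.6328e+09 = 0.06476 m

0.06476 m


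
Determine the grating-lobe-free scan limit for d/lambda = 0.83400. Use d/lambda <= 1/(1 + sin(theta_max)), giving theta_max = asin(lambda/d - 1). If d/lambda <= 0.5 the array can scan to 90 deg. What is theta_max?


lambda/d - 1 = 1/0.83400 - 1 = 0.1990408
theta_max = asin(0.1990408) = 11.48 deg

11.48 deg


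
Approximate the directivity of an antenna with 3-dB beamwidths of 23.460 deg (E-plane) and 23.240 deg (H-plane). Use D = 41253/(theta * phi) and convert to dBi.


D_linear = 41253 / (23.460 * 23.240) = 75.66437
D_dBi = 10 * log10(75.66437) = 18.79 dBi

18.79 dBi


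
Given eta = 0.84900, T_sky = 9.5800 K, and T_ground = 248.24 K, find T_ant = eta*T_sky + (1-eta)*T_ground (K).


T_ant = 0.84900 * 9.5800 + (1 - 0.84900) * 248.24 = 45.62 K

45.62 K


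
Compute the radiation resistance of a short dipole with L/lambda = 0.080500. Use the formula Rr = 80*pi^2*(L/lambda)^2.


Rr = 80 * pi^2 * (0.080500)^2 = 80 * 9.869604 * 6.480250e-03 = 5.117 ohm

5.117 ohm


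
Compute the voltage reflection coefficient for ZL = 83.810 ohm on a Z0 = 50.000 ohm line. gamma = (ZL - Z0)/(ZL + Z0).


gamma = (83.810 - 50.000) / (83.810 + 50.000) = 0.2527

0.2527


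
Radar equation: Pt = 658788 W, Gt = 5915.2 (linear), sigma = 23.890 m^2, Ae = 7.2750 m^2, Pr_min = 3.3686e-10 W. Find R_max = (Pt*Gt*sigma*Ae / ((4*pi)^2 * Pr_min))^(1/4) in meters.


R^4 = 658788*5915.2*23.890*7.2750 / ((4*pi)^2 * 3.3686e-10) = 1.273195e+19
R_max = 1.273195e+19^0.25 = 59734 m

59734 m


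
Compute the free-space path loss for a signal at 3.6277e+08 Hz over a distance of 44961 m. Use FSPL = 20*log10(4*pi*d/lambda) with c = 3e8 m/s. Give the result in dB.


lambda = c / f = 3.0000e+08 / 3.6277e+08 = 0.8269703 m
FSPL = 20 * log10(4*pi*44961/0.8269703) = 116.7 dB

116.7 dB


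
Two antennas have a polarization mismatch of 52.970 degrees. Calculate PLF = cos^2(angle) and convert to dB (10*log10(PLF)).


PLF_linear = cos^2(52.970 deg) = 0.3626847
PLF_dB = 10 * log10(0.3626847) = -4.405 dB

-4.405 dB


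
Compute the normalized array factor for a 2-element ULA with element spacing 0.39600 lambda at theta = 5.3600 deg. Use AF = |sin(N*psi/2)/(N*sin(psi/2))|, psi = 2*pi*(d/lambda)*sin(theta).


psi = 2*pi*0.39600*sin(5.3600 deg) = 0.2324254 rad
AF = |sin(2*0.2324254/2) / (2*sin(0.2324254/2))| = 0.9933

0.9933


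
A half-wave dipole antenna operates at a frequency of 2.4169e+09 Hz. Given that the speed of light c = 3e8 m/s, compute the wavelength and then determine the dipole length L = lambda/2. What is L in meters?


lambda = c / f = 3.0000e+08 / 2.4169e+09 = 0.1241259 m
L = lambda / 2 = 0.1241259 / 2 = 0.06206 m

0.06206 m


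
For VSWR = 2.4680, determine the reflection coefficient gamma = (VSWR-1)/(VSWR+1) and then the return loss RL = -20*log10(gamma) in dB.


gamma = (2.4680 - 1) / (2.4680 + 1) = 0.4232987
RL = -20 * log10(0.4232987) = 7.467 dB

7.467 dB


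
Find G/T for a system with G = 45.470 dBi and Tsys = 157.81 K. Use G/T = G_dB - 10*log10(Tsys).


G/T = 45.470 - 10*log10(157.81) = 45.470 - 21.98135 = 23.49 dB/K

23.49 dB/K
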